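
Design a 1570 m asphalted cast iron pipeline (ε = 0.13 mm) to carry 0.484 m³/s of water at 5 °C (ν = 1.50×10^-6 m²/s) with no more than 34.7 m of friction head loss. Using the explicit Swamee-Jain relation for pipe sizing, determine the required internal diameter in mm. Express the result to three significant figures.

D ≈ 432 mm

Swamee-Jain (Type III): D = 0.66·[ε^1.25·(LQ²/(gh_f))^4.75 + ν·Q^9.4·(L/(gh_f))^5.2]^0.04
LQ²/(gh_f) = 1.080; L/(gh_f) = 4.612
Term 1 = ε^1.25·(…)^4.75 = 2.00×10^-5; Term 2 = ν·Q^9.4·(…)^5.2 = 4.63×10^-6
D = 0.66·(2.00×10^-5 + 4.63×10^-6)^0.04 = 0.4318 m = 432 mm
Check: V = 3.31 m/s, Re = 9.52×10^5, f = 0.01580, h_f = 32.0 m ≈ 34.7 m ✓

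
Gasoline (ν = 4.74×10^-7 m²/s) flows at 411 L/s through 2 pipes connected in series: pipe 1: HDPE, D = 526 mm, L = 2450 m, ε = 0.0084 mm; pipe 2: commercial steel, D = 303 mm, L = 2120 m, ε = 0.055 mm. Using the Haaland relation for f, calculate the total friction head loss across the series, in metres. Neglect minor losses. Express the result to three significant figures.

H ≈ 169 m

Pipe 1: V = 1.891 m/s, Re = 2.10×10^6, ε/D = 1.60×10^-5, f = 0.01076, h_1 = f(L/D)V²/2g = 9.134 m
Pipe 2: V = 5.700 m/s, Re = 3.64×10^6, ε/D = 1.82×10^-4, f = 0.01376, h_2 = f(L/D)V²/2g = 159.4 m
Series → Q common, losses add: H = Σh = 168.6 m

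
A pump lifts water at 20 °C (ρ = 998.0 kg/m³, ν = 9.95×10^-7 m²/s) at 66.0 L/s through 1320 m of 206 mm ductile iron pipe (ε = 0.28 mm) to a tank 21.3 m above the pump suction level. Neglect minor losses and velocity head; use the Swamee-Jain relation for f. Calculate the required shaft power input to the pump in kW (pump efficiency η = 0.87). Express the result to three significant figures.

P_shaft ≈ 36.7 kW

V = 4Q/(πD²) = 1.980 m/s; Re = 4.10×10^5; ε/D = 0.00136; f = 0.02190
h_f = f(L/D)V²/2g = 28.05 m
Total head H = z + h_f = 21.3 + 28.05 = 49.35 m
P_hyd = ρgQH = 998.0·9.81·0.0660·49.35 = 31.89 kW
P_shaft = P_hyd/η = 31.89/0.87 = 36.65 kW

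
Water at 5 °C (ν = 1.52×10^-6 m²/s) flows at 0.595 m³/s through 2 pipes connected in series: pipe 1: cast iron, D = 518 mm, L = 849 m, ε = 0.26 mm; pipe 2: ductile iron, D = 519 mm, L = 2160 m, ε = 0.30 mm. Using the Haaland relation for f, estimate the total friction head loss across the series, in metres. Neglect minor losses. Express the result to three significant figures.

Pipe 1: V = 2.823 m/s, Re = 9.62×10^5, ε/D = 5.02×10^-4, f = 0.01720, h_1 = f(L/D)V²/2g = 11.46 m
Pipe 2: V = 2.812 m/s, Re = 9.60×10^5, ε/D = 5.78×10^-4, f = 0.01770, h_2 = f(L/D)V²/2g = 29.70 m
Series → Q common, losses add: H = Σh = 41.16 m

H ≈ 41.2 m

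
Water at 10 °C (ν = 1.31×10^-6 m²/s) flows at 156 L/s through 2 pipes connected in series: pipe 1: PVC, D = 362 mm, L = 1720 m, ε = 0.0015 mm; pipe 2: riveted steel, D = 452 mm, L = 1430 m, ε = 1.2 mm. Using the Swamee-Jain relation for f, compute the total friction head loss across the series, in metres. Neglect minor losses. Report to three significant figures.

H ≈ 11.5 m

Pipe 1: V = 1.516 m/s, Re = 4.19×10^5, ε/D = 4.14×10^-6, f = 0.01358, h_1 = f(L/D)V²/2g = 7.553 m
Pipe 2: V = 0.9722 m/s, Re = 3.35×10^5, ε/D = 0.00265, f = 0.02587, h_2 = f(L/D)V²/2g = 3.943 m
Series → Q common, losses add: H = Σh = 11.50 m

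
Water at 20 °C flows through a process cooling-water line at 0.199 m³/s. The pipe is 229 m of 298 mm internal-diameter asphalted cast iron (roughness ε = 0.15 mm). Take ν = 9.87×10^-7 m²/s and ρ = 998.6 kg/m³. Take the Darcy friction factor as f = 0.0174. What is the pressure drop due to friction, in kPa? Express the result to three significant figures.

Δp ≈ 54.3 kPa

V = 4Q/(πD²) = 4·0.199/(π·0.298²) = 2.853 m/s
h_f = f(L/D)V²/(2g) = 0.01740·(229/0.298)·2.853²/(2·9.81) = 5.548 m
Δp = ρg·h_f = 998.6·9.81·5.548 = 54.35 kPa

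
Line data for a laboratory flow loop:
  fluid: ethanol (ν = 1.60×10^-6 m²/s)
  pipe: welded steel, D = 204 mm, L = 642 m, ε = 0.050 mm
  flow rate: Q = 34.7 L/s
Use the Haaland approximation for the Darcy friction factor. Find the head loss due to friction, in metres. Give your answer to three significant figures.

V = 4Q/(πD²) = 4·0.0347/(π·0.204²) = 1.062 m/s
Re = VD/ν = 1.062·0.204/1.60×10^-6 = 1.35×10^5 → turbulent
ε/D = 0.050/204 = 2.45×10^-4
Haaland: f = 0.01809
h_f = f(L/D)V²/(2g) = 0.01809·(642/0.204)·1.062²/(2·9.81) = 3.270 m

h_f ≈ 3.27 m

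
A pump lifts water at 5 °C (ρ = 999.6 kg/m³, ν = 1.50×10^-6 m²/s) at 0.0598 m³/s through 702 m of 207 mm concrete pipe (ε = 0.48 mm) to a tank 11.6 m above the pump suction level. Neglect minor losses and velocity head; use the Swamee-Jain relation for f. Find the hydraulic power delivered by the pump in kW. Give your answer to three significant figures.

V = 4Q/(πD²) = 1.777 m/s; Re = 2.45×10^5; ε/D = 0.00232; f = 0.02519
h_f = f(L/D)V²/2g = 13.75 m
Total head H = z + h_f = 11.6 + 13.75 = 25.35 m
P_hyd = ρgQH = 999.6·9.81·0.0598·25.35 = 14.86 kW

P_hyd ≈ 14.9 kW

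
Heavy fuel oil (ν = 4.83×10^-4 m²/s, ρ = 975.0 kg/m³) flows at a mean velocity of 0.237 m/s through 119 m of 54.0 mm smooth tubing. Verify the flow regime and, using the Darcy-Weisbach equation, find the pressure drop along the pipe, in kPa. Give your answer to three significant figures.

Δp ≈ 146 kPa

Re = VD/ν = 0.237·0.05400/4.83×10^-4 = 26.5 → laminar (Re < 2300)
f = 64/Re = 2.415
h_f = f(L/D)V²/(2g) = 2.415·(119/0.05400)·0.237²/(2·9.81) = 15.24 m
Δp = ρg·h_f = 975.0·9.81·15.24 = 145.8 kPa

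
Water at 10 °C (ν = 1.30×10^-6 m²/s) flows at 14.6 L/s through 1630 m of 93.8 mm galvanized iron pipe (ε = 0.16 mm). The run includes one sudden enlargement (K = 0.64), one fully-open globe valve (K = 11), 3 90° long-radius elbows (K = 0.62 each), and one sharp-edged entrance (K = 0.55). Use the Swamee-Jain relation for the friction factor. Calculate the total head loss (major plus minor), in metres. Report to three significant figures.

H_L ≈ 97.8 m

V = 4Q/(πD²) = 2.113 m/s; V²/2g = 0.2275 m
Re = 1.52×10^5, ε/D = 0.00171 → f = 0.02392 (Swamee-Jain)
Major: h_f = f(L/D)·V²/2g = 0.02392·17377·0.2275 = 94.58 m
Minor: ΣK = 14.1; h_m = ΣK·V²/2g = 3.197 m
Total H_L = 94.58 + 3.197 = 97.78 m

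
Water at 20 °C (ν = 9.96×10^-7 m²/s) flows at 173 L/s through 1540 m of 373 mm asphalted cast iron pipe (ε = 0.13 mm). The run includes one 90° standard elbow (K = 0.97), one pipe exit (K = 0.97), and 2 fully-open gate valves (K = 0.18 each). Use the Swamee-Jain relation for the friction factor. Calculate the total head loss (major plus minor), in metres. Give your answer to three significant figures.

H_L ≈ 9.04 m

V = 4Q/(πD²) = 1.583 m/s; V²/2g = 0.1278 m
Re = 5.93×10^5, ε/D = 3.49×10^-4 → f = 0.01658 (Swamee-Jain)
Major: h_f = f(L/D)·V²/2g = 0.01658·4129·0.1278 = 8.744 m
Minor: ΣK = 2.30; h_m = ΣK·V²/2g = 0.2938 m
Total H_L = 8.744 + 0.2938 = 9.037 m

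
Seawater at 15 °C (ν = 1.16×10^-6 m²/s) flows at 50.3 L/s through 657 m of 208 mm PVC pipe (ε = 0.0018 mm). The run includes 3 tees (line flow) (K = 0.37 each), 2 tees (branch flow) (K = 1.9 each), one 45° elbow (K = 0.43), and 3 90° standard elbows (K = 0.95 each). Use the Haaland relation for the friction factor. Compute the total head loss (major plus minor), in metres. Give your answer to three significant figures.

V = 4Q/(πD²) = 1.480 m/s; V²/2g = 0.1117 m
Re = 2.65×10^5, ε/D = 8.65×10^-6 → f = 0.01474 (Haaland)
Major: h_f = f(L/D)·V²/2g = 0.01474·3159·0.1117 = 5.200 m
Minor: ΣK = 8.19; h_m = ΣK·V²/2g = 0.9147 m
Total H_L = 5.200 + 0.9147 = 6.115 m

H_L ≈ 6.11 m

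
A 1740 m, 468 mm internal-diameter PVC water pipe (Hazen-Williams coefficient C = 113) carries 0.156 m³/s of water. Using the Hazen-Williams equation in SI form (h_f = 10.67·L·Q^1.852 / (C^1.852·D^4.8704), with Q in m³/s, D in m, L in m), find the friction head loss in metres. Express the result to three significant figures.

h_f ≈ 3.79 m

h_f = 10.67·1740·0.156^1.852 / (113^1.852·0.468^4.8704) = 3.785 m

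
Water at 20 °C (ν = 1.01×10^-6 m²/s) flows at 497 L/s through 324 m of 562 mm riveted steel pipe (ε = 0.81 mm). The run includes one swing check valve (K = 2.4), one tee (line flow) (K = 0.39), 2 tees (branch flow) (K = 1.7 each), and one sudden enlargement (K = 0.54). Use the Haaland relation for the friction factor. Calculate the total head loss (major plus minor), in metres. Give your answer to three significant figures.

H_L ≈ 3.94 m

V = 4Q/(πD²) = 2.004 m/s; V²/2g = 0.2046 m
Re = 1.11×10^6, ε/D = 0.00144 → f = 0.02173 (Haaland)
Major: h_f = f(L/D)·V²/2g = 0.02173·576.5·0.2046 = 2.563 m
Minor: ΣK = 6.73; h_m = ΣK·V²/2g = 1.377 m
Total H_L = 2.563 + 1.377 = 3.940 m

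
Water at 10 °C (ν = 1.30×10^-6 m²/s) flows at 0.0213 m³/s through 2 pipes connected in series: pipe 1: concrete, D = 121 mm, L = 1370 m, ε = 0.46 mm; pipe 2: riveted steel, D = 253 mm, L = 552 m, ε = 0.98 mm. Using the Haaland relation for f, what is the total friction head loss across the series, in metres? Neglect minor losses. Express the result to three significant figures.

Pipe 1: V = 1.852 m/s, Re = 1.72×10^5, ε/D = 0.00380, f = 0.02865, h_1 = f(L/D)V²/2g = 56.72 m
Pipe 2: V = 0.4237 m/s, Re = 8.25×10^4, ε/D = 0.00387, f = 0.02941, h_2 = f(L/D)V²/2g = 0.5870 m
Series → Q common, losses add: H = Σh = 57.31 m

H ≈ 57.3 m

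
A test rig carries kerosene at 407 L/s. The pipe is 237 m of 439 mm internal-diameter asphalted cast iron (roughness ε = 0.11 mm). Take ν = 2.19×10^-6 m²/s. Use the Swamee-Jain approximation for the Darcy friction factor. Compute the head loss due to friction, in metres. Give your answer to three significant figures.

h_f ≈ 3.16 m

V = 4Q/(πD²) = 4·0.407/(π·0.439²) = 2.689 m/s
Re = VD/ν = 2.689·0.439/2.19×10^-6 = 5.39×10^5 → turbulent
ε/D = 0.11/439 = 2.51×10^-4
Swamee-Jain: f = 0.01588
h_f = f(L/D)V²/(2g) = 0.01588·(237/0.439)·2.689²/(2·9.81) = 3.158 m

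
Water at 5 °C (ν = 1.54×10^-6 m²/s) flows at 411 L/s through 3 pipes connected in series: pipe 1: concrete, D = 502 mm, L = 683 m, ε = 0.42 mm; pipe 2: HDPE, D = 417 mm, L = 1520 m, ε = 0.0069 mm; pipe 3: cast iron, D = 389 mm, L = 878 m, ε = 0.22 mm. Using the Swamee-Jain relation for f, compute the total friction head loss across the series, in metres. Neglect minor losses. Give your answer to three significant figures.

H ≈ 51.1 m

Pipe 1: V = 2.077 m/s, Re = 6.77×10^5, ε/D = 8.37×10^-4, f = 0.01943, h_1 = f(L/D)V²/2g = 5.809 m
Pipe 2: V = 3.009 m/s, Re = 8.15×10^5, ε/D = 1.65×10^-5, f = 0.01237, h_2 = f(L/D)V²/2g = 20.81 m
Pipe 3: V = 3.458 m/s, Re = 8.74×10^5, ε/D = 5.66×10^-4, f = 0.01780, h_3 = f(L/D)V²/2g = 24.48 m
Series → Q common, losses add: H = Σh = 51.11 m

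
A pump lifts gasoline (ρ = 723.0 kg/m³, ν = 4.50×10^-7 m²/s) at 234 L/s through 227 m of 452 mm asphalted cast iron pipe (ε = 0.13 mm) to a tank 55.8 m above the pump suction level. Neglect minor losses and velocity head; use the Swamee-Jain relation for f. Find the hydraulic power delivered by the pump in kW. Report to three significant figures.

V = 4Q/(πD²) = 1.458 m/s; Re = 1.46×10^6; ε/D = 2.88×10^-4; f = 0.01542
h_f = f(L/D)V²/2g = 0.8391 m
Total head H = z + h_f = 55.8 + 0.8391 = 56.64 m
P_hyd = ρgQH = 723.0·9.81·0.234·56.64 = 94.00 kW

P_hyd ≈ 94.0 kW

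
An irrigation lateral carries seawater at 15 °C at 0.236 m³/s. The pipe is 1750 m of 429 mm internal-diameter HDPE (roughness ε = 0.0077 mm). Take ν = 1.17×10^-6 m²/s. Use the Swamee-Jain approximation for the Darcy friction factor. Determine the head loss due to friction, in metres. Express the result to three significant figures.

h_f ≈ 7.20 m

V = 4Q/(πD²) = 4·0.236/(π·0.429²) = 1.633 m/s
Re = VD/ν = 1.633·0.429/1.17×10^-6 = 5.99×10^5 → turbulent
ε/D = 0.0077/429 = 1.79×10^-5
Swamee-Jain: f = 0.01300
h_f = f(L/D)V²/(2g) = 0.01300·(1750/0.429)·1.633²/(2·9.81) = 7.203 m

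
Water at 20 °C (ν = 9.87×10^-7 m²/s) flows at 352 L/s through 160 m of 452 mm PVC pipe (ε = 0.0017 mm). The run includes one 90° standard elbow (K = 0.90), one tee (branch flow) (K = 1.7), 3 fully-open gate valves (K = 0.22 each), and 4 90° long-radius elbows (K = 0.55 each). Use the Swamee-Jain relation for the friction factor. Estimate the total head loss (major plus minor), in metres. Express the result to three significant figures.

H_L ≈ 2.35 m

V = 4Q/(πD²) = 2.194 m/s; V²/2g = 0.2453 m
Re = 1.00×10^6, ε/D = 3.76×10^-6 → f = 0.01169 (Swamee-Jain)
Major: h_f = f(L/D)·V²/2g = 0.01169·354.0·0.2453 = 1.015 m
Minor: ΣK = 5.46; h_m = ΣK·V²/2g = 1.339 m
Total H_L = 1.015 + 1.339 = 2.354 m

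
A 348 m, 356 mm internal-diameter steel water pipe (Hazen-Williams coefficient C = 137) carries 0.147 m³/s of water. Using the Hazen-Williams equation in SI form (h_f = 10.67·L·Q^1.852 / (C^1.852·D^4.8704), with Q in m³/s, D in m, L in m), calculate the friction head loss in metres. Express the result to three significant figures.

h_f ≈ 1.80 m

h_f = 10.67·348·0.147^1.852 / (137^1.852·0.356^4.8704) = 1.799 m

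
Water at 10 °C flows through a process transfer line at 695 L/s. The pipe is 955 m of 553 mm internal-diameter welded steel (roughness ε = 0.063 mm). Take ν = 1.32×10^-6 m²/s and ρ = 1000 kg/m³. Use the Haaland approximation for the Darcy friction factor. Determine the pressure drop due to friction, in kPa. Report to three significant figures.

Δp ≈ 96.5 kPa

V = 4Q/(πD²) = 4·0.695/(π·0.553²) = 2.894 m/s
Re = VD/ν = 2.894·0.553/1.32×10^-6 = 1.21×10^6 → turbulent
ε/D = 0.063/553 = 1.14×10^-4
Haaland: f = 0.01334
h_f = f(L/D)V²/(2g) = 0.01334·(955/0.553)·2.894²/(2·9.81) = 9.835 m
Δp = ρg·h_f = 1000·9.81·9.835 = 96.48 kPa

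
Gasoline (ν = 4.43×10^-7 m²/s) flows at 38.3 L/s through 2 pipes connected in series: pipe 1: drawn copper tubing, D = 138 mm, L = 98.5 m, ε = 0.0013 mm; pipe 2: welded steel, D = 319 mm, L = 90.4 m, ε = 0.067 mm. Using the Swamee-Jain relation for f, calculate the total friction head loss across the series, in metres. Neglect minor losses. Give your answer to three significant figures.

H ≈ 2.98 m

Pipe 1: V = 2.561 m/s, Re = 7.98×10^5, ε/D = 9.42×10^-6, f = 0.01226, h_1 = f(L/D)V²/2g = 2.925 m
Pipe 2: V = 0.4792 m/s, Re = 3.45×10^5, ε/D = 2.10×10^-4, f = 0.01615, h_2 = f(L/D)V²/2g = 0.05357 m
Series → Q common, losses add: H = Σh = 2.979 m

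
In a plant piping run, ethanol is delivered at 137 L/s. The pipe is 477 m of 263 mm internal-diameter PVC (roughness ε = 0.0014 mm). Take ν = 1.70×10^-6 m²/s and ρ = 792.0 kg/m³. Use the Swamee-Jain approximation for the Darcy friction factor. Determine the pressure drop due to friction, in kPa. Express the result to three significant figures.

V = 4Q/(πD²) = 4·0.137/(π·0.263²) = 2.522 m/s
Re = VD/ν = 2.522·0.263/1.70×10^-6 = 3.90×10^5 → turbulent
ε/D = 0.0014/263 = 5.32×10^-6
Swamee-Jain: f = 0.01377
h_f = f(L/D)V²/(2g) = 0.01377·(477/0.263)·2.522²/(2·9.81) = 8.093 m
Δp = ρg·h_f = 792.0·9.81·8.093 = 62.88 kPa

Δp ≈ 62.9 kPa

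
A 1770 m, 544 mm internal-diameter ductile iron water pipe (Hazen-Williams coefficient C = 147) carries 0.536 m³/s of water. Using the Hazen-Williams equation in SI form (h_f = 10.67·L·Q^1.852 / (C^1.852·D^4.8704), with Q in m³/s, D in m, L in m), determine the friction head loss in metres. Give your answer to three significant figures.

h_f = 10.67·1770·0.536^1.852 / (147^1.852·0.544^4.8704) = 11.18 m

h_f ≈ 11.2 m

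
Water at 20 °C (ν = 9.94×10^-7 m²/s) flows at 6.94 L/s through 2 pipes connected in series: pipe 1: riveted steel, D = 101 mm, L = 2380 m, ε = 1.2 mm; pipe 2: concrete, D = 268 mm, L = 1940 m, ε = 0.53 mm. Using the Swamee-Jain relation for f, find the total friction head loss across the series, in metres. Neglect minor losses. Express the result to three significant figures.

Pipe 1: V = 0.8662 m/s, Re = 8.80×10^4, ε/D = 0.0119, f = 0.04109, h_1 = f(L/D)V²/2g = 37.03 m
Pipe 2: V = 0.1230 m/s, Re = 3.32×10^4, ε/D = 0.00198, f = 0.02797, h_2 = f(L/D)V²/2g = 0.1562 m
Series → Q common, losses add: H = Σh = 37.18 m

H ≈ 37.2 m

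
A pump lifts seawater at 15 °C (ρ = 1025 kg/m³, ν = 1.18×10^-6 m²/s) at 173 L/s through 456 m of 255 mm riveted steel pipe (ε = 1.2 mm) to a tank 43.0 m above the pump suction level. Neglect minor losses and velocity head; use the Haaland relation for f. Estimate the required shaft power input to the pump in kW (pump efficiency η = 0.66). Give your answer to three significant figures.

V = 4Q/(πD²) = 3.387 m/s; Re = 7.32×10^5; ε/D = 0.00471; f = 0.03000
h_f = f(L/D)V²/2g = 31.38 m
Total head H = z + h_f = 43.0 + 31.38 = 74.38 m
P_hyd = ρgQH = 1025·9.81·0.173·74.38 = 129.4 kW
P_shaft = P_hyd/η = 129.4/0.66 = 196.0 kW

P_shaft ≈ 196 kW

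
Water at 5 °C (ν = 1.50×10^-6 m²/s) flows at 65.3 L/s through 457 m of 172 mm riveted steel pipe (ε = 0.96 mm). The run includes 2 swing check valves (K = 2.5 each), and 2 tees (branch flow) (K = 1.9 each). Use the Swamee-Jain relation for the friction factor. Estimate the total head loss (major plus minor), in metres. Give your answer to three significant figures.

H_L ≈ 37.6 m

V = 4Q/(πD²) = 2.810 m/s; V²/2g = 0.4026 m
Re = 3.22×10^5, ε/D = 0.00558 → f = 0.03181 (Swamee-Jain)
Major: h_f = f(L/D)·V²/2g = 0.03181·2657·0.4026 = 34.02 m
Minor: ΣK = 8.80; h_m = ΣK·V²/2g = 3.543 m
Total H_L = 34.02 + 3.543 = 37.56 m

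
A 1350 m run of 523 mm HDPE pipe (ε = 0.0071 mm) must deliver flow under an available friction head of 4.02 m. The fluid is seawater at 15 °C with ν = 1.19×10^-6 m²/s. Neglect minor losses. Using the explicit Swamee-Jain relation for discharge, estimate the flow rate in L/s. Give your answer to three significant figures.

Swamee-Jain (Type II): Q = -0.965·√(gD⁵h_f/L)·ln[ε/(3.7D) + √(3.17ν²L/(gD³h_f))]
√(gD⁵h_f/L) = √(9.81·0.523⁵·4.02/1350) = 0.03381
ε/(3.7D) = 3.67×10^-6; √(3.17ν²L/(gD³h_f)) = 3.28×10^-5
Q = -0.965·0.03381·ln(3.644×10^-5) = 0.3334 m³/s
Check: V = 1.55 m/s, Re = 6.82×10^5, f = 0.01265, h_f = 4.01 m ≈ 4.02 m ✓

Q ≈ 333 L/s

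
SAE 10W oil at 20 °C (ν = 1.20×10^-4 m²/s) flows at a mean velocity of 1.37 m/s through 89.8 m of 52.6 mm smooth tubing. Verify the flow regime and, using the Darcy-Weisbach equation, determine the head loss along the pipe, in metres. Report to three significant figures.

Re = VD/ν = 1.37·0.05260/1.20×10^-4 = 601 → laminar (Re < 2300)
f = 64/Re = 0.1066
h_f = f(L/D)V²/(2g) = 0.1066·(89.8/0.05260)·1.37²/(2·9.81) = 17.41 m

h_f ≈ 17.4 m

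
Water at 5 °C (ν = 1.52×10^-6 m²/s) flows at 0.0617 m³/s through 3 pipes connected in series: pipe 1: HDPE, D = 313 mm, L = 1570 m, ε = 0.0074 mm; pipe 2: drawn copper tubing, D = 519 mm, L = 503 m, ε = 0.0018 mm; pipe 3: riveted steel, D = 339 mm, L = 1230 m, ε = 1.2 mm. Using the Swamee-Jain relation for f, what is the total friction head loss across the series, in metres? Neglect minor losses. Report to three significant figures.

H ≈ 5.21 m

Pipe 1: V = 0.8019 m/s, Re = 1.65×10^5, ε/D = 2.36×10^-5, f = 0.01632, h_1 = f(L/D)V²/2g = 2.683 m
Pipe 2: V = 0.2916 m/s, Re = 9.96×10^4, ε/D = 3.47×10^-6, f = 0.01790, h_2 = f(L/D)V²/2g = 0.07521 m
Pipe 3: V = 0.6836 m/s, Re = 1.52×10^5, ε/D = 0.00354, f = 0.02841, h_3 = f(L/D)V²/2g = 2.455 m
Series → Q common, losses add: H = Σh = 5.214 m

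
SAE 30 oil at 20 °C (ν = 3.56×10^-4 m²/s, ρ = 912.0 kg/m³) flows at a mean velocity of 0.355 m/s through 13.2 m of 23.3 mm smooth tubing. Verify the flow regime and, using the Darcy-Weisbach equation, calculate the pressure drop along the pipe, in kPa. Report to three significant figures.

Δp ≈ 89.7 kPa

Re = VD/ν = 0.355·0.02330/3.56×10^-4 = 23.2 → laminar (Re < 2300)
f = 64/Re = 2.755
h_f = f(L/D)V²/(2g) = 2.755·(13.2/0.02330)·0.355²/(2·9.81) = 10.02 m
Δp = ρg·h_f = 912.0·9.81·10.02 = 89.68 kPa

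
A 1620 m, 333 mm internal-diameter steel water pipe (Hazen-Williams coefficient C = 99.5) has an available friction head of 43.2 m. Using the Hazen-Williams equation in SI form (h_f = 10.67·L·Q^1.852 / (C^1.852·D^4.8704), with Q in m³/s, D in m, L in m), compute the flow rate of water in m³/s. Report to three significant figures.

Q ≈ 0.217 m³/s

Rearranging: Q = [h_f·C^1.852·D^4.8704 / (10.67·L)]^(1/1.852)
Q = [43.2·99.5^1.852·0.333^4.8704 / (10.67·1620)]^0.540 = 0.2172 m³/s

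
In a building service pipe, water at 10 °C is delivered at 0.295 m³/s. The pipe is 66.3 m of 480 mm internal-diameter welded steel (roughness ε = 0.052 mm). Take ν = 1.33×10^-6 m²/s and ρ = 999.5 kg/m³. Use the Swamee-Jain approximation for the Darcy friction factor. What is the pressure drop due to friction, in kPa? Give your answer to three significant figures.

Δp ≈ 2.63 kPa

V = 4Q/(πD²) = 4·0.295/(π·0.480²) = 1.630 m/s
Re = VD/ν = 1.630·0.480/1.33×10^-6 = 5.88×10^5 → turbulent
ε/D = 0.052/480 = 1.08×10^-4
Swamee-Jain: f = 0.01431
h_f = f(L/D)V²/(2g) = 0.01431·(66.3/0.480)·1.630²/(2·9.81) = 0.2677 m
Δp = ρg·h_f = 999.5·9.81·0.2677 = 2.625 kPa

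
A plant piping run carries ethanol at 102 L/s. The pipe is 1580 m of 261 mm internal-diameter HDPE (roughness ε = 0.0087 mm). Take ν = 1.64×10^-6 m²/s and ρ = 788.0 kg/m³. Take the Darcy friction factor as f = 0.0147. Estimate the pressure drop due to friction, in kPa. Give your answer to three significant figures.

Δp ≈ 127 kPa

V = 4Q/(πD²) = 4·0.102/(π·0.261²) = 1.906 m/s
h_f = f(L/D)V²/(2g) = 0.01470·(1580/0.261)·1.906²/(2·9.81) = 16.49 m
Δp = ρg·h_f = 788.0·9.81·16.49 = 127.4 kPa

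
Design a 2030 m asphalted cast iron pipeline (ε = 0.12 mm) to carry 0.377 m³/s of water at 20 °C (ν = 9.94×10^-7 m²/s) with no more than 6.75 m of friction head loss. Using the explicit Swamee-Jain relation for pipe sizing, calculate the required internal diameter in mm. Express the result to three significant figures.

D ≈ 563 mm

Swamee-Jain (Type III): D = 0.66·[ε^1.25·(LQ²/(gh_f))^4.75 + ν·Q^9.4·(L/(gh_f))^5.2]^0.04
LQ²/(gh_f) = 4.357; L/(gh_f) = 30.66
Term 1 = ε^1.25·(…)^4.75 = 0.0137; Term 2 = ν·Q^9.4·(…)^5.2 = 0.00556
D = 0.66·(0.0137 + 0.00556)^0.04 = 0.5635 m = 563 mm
Check: V = 1.51 m/s, Re = 8.57×10^5, f = 0.01504, h_f = 6.31 m ≈ 6.75 m ✓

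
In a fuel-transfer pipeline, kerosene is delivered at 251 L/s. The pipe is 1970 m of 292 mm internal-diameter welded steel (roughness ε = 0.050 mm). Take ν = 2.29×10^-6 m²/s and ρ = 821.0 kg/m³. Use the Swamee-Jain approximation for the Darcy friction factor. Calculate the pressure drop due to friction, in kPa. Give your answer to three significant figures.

Δp ≈ 595 kPa

V = 4Q/(πD²) = 4·0.251/(π·0.292²) = 3.748 m/s
Re = VD/ν = 3.748·0.292/2.29×10^-6 = 4.78×10^5 → turbulent
ε/D = 0.050/292 = 1.71×10^-4
Swamee-Jain: f = 0.01530
h_f = f(L/D)V²/(2g) = 0.01530·(1970/0.292)·3.748²/(2·9.81) = 73.90 m
Δp = ρg·h_f = 821.0·9.81·73.90 = 595.2 kPa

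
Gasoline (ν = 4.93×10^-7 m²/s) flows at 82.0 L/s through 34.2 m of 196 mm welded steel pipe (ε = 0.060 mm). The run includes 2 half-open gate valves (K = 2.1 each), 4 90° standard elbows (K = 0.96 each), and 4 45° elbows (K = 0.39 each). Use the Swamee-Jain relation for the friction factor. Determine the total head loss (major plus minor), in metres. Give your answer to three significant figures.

V = 4Q/(πD²) = 2.718 m/s; V²/2g = 0.3765 m
Re = 1.08×10^6, ε/D = 3.06×10^-4 → f = 0.01576 (Swamee-Jain)
Major: h_f = f(L/D)·V²/2g = 0.01576·174.5·0.3765 = 1.035 m
Minor: ΣK = 9.60; h_m = ΣK·V²/2g = 3.614 m
Total H_L = 1.035 + 3.614 = 4.649 m

H_L ≈ 4.65 m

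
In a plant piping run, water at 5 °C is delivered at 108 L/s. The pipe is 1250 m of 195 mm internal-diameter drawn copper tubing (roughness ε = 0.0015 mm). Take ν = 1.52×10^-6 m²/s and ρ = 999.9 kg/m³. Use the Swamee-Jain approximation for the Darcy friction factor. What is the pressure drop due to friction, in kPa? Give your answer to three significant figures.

V = 4Q/(πD²) = 4·0.108/(π·0.195²) = 3.616 m/s
Re = VD/ν = 3.616·0.195/1.52×10^-6 = 4.64×10^5 → turbulent
ε/D = 0.0015/195 = 7.69×10^-6
Swamee-Jain: f = 0.01339
h_f = f(L/D)V²/(2g) = 0.01339·(1250/0.195)·3.616²/(2·9.81) = 57.20 m
Δp = ρg·h_f = 999.9·9.81·57.20 = 561.0 kPa

Δp ≈ 561 kPa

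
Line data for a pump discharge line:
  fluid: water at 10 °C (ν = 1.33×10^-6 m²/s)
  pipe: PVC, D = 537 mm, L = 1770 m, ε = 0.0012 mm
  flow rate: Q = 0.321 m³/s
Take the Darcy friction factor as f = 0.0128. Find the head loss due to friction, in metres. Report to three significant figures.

h_f ≈ 4.32 m

V = 4Q/(πD²) = 4·0.321/(π·0.537²) = 1.417 m/s
h_f = f(L/D)V²/(2g) = 0.01280·(1770/0.537)·1.417²/(2·9.81) = 4.320 m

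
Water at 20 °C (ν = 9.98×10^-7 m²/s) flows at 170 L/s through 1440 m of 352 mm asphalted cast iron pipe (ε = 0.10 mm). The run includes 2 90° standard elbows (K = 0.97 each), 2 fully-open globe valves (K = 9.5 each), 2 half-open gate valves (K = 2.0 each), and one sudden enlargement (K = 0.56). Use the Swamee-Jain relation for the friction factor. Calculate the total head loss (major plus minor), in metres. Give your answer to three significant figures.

V = 4Q/(πD²) = 1.747 m/s; V²/2g = 0.1555 m
Re = 6.16×10^5, ε/D = 2.84×10^-4 → f = 0.01602 (Swamee-Jain)
Major: h_f = f(L/D)·V²/2g = 0.01602·4091·0.1555 = 10.19 m
Minor: ΣK = 25.5; h_m = ΣK·V²/2g = 3.966 m
Total H_L = 10.19 + 3.966 = 14.16 m

H_L ≈ 14.2 m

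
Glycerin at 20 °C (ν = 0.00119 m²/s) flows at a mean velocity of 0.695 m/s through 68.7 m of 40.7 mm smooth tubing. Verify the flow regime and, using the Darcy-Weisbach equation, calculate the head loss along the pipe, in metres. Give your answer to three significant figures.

h_f ≈ 112 m

Re = VD/ν = 0.695·0.04070/0.00119 = 23.8 → laminar (Re < 2300)
f = 64/Re = 2.692
h_f = f(L/D)V²/(2g) = 2.692·(68.7/0.04070)·0.695²/(2·9.81) = 111.9 m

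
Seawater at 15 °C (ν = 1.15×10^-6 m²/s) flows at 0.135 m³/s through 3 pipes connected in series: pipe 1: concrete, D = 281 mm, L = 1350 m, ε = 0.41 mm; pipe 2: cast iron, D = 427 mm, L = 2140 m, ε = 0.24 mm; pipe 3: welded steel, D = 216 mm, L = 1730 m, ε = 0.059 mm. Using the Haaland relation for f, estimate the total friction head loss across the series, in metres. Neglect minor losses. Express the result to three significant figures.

Pipe 1: V = 2.177 m/s, Re = 5.32×10^5, ε/D = 0.00146, f = 0.02199, h_1 = f(L/D)V²/2g = 25.52 m
Pipe 2: V = 0.9427 m/s, Re = 3.50×10^5, ε/D = 5.62×10^-4, f = 0.01826, h_2 = f(L/D)V²/2g = 4.146 m
Pipe 3: V = 3.684 m/s, Re = 6.92×10^5, ε/D = 2.73×10^-4, f = 0.01562, h_3 = f(L/D)V²/2g = 86.55 m
Series → Q common, losses add: H = Σh = 116.2 m

H ≈ 116 m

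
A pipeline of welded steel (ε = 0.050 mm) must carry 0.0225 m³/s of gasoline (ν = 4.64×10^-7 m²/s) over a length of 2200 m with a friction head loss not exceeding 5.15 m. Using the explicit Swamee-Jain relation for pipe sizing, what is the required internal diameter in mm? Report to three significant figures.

D ≈ 200 mm

Swamee-Jain (Type III): D = 0.66·[ε^1.25·(LQ²/(gh_f))^4.75 + ν·Q^9.4·(L/(gh_f))^5.2]^0.04
LQ²/(gh_f) = 0.02205; L/(gh_f) = 43.55
Term 1 = ε^1.25·(…)^4.75 = 5.68×10^-14; Term 2 = ν·Q^9.4·(…)^5.2 = 5.01×10^-14
D = 0.66·(5.68×10^-14 + 5.01×10^-14)^0.04 = 0.1998 m = 200 mm
Check: V = 0.717 m/s, Re = 3.09×10^5, f = 0.01665, h_f = 4.81 m ≈ 5.15 m ✓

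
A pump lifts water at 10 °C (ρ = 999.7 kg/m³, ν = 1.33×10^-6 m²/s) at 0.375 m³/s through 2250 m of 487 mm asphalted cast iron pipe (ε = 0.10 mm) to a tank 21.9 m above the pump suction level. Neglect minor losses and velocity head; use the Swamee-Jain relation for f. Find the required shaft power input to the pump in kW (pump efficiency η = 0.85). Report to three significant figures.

P_shaft ≈ 157 kW

V = 4Q/(πD²) = 2.013 m/s; Re = 7.37×10^5; ε/D = 2.05×10^-4; f = 0.01511
h_f = f(L/D)V²/2g = 14.42 m
Total head H = z + h_f = 21.9 + 14.42 = 36.32 m
P_hyd = ρgQH = 999.7·9.81·0.375·36.32 = 133.6 kW
P_shaft = P_hyd/η = 133.6/0.85 = 157.1 kW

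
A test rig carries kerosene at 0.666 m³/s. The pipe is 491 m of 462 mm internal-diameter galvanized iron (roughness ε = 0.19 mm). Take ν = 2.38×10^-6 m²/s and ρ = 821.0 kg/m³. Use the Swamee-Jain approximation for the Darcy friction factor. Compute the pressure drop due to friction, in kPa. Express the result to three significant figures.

V = 4Q/(πD²) = 4·0.666/(π·0.462²) = 3.973 m/s
Re = VD/ν = 3.973·0.462/2.38×10^-6 = 7.71×10^5 → turbulent
ε/D = 0.19/462 = 4.11×10^-4
Swamee-Jain: f = 0.01683
h_f = f(L/D)V²/(2g) = 0.01683·(491/0.462)·3.973²/(2·9.81) = 14.39 m
Δp = ρg·h_f = 821.0·9.81·14.39 = 115.9 kPa

Δp ≈ 116 kPa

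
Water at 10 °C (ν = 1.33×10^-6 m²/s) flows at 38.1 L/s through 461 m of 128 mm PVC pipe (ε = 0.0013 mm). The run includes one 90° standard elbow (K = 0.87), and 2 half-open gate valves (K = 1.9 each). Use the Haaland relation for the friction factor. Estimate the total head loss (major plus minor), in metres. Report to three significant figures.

V = 4Q/(πD²) = 2.961 m/s; V²/2g = 0.4468 m
Re = 2.85×10^5, ε/D = 1.02×10^-5 → f = 0.01456 (Haaland)
Major: h_f = f(L/D)·V²/2g = 0.01456·3602·0.4468 = 23.43 m
Minor: ΣK = 4.67; h_m = ΣK·V²/2g = 2.087 m
Total H_L = 23.43 + 2.087 = 25.52 m

H_L ≈ 25.5 m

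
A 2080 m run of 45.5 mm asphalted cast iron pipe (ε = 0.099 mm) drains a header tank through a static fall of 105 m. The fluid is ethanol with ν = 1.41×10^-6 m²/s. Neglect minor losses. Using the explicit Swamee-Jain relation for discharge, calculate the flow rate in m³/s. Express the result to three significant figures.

Q ≈ 0.00209 m³/s

Swamee-Jain (Type II): Q = -0.965·√(gD⁵h_f/L)·ln[ε/(3.7D) + √(3.17ν²L/(gD³h_f))]
√(gD⁵h_f/L) = √(9.81·0.0455⁵·105/2080) = 3.108×10^-4
ε/(3.7D) = 5.88×10^-4; √(3.17ν²L/(gD³h_f)) = 3.68×10^-4
Q = -0.965·3.108×10^-4·ln(9.556×10^-4) = 0.002085 m³/s
Check: V = 1.28 m/s, Re = 4.14×10^4, f = 0.02769, h_f = 106 m ≈ 105 m ✓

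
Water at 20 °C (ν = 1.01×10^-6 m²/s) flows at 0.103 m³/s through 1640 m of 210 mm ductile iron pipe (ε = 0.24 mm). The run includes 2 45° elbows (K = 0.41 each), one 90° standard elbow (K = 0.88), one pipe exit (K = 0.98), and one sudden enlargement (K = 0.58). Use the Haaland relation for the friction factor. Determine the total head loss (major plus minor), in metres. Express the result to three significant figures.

H_L ≈ 74.4 m

V = 4Q/(πD²) = 2.974 m/s; V²/2g = 0.4507 m
Re = 6.18×10^5, ε/D = 0.00114 → f = 0.02072 (Haaland)
Major: h_f = f(L/D)·V²/2g = 0.02072·7810·0.4507 = 72.93 m
Minor: ΣK = 3.26; h_m = ΣK·V²/2g = 1.469 m
Total H_L = 72.93 + 1.469 = 74.40 m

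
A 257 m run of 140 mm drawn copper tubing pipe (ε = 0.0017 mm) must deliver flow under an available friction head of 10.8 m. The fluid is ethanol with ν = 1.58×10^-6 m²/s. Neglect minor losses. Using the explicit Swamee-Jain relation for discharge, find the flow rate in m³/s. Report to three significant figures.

Swamee-Jain (Type II): Q = -0.965·√(gD⁵h_f/L)·ln[ε/(3.7D) + √(3.17ν²L/(gD³h_f))]
√(gD⁵h_f/L) = √(9.81·0.140⁵·10.8/257) = 0.004709
ε/(3.7D) = 3.28×10^-6; √(3.17ν²L/(gD³h_f)) = 8.36×10^-5
Q = -0.965·0.004709·ln(8.692×10^-5) = 0.04249 m³/s
Check: V = 2.76 m/s, Re = 2.45×10^5, f = 0.01507, h_f = 10.7 m ≈ 10.8 m ✓

Q ≈ 0.0425 m³/s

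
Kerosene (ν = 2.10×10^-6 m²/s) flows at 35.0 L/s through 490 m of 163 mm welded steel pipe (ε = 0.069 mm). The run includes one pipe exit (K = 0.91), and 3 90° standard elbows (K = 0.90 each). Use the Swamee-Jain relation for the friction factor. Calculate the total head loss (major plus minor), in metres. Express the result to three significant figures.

H_L ≈ 8.88 m

V = 4Q/(πD²) = 1.677 m/s; V²/2g = 0.1434 m
Re = 1.30×10^5, ε/D = 4.23×10^-4 → f = 0.01941 (Swamee-Jain)
Major: h_f = f(L/D)·V²/2g = 0.01941·3006·0.1434 = 8.365 m
Minor: ΣK = 3.61; h_m = ΣK·V²/2g = 0.5176 m
Total H_L = 8.365 + 0.5176 = 8.883 m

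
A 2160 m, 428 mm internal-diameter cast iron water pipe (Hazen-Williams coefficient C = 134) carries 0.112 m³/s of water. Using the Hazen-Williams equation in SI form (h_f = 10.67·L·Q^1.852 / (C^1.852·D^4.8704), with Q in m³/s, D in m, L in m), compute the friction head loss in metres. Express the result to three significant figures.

h_f ≈ 2.87 m

h_f = 10.67·2160·0.112^1.852 / (134^1.852·0.428^4.8704) = 2.867 m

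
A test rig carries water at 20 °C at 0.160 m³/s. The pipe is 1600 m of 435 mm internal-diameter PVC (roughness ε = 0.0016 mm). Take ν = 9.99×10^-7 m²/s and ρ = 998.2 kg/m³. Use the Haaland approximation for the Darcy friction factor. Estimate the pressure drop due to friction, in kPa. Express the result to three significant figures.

V = 4Q/(πD²) = 4·0.160/(π·0.435²) = 1.077 m/s
Re = VD/ν = 1.077·0.435/9.99×10^-7 = 4.69×10^5 → turbulent
ε/D = 0.0016/435 = 3.68×10^-6
Haaland: f = 0.01325
h_f = f(L/D)V²/(2g) = 0.01325·(1600/0.435)·1.077²/(2·9.81) = 2.880 m
Δp = ρg·h_f = 998.2·9.81·2.880 = 28.20 kPa

Δp ≈ 28.2 kPa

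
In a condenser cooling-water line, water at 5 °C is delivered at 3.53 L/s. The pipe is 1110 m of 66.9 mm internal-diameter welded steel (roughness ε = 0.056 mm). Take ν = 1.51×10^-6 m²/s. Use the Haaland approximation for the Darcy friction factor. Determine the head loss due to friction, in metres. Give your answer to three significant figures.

V = 4Q/(πD²) = 4·0.00353/(π·0.0669²) = 1.004 m/s
Re = VD/ν = 1.004·0.0669/1.51×10^-6 = 4.45×10^4 → turbulent
ε/D = 0.056/66.9 = 8.37×10^-4
Haaland: f = 0.02367
h_f = f(L/D)V²/(2g) = 0.02367·(1110/0.0669)·1.004²/(2·9.81) = 20.19 m

h_f ≈ 20.2 m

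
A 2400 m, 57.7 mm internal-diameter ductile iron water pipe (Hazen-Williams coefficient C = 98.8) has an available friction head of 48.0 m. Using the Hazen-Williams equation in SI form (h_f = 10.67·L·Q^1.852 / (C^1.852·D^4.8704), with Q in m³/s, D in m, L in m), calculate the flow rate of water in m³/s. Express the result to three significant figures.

Q ≈ 0.00184 m³/s

Rearranging: Q = [h_f·C^1.852·D^4.8704 / (10.67·L)]^(1/1.852)
Q = [48.0·98.8^1.852·0.0577^4.8704 / (10.67·2400)]^0.540 = 0.001838 m³/s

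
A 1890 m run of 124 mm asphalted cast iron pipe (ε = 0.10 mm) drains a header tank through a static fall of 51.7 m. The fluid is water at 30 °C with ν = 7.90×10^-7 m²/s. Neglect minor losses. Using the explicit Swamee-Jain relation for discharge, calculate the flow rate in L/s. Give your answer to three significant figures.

Q ≈ 22.1 L/s

Swamee-Jain (Type II): Q = -0.965·√(gD⁵h_f/L)·ln[ε/(3.7D) + √(3.17ν²L/(gD³h_f))]
√(gD⁵h_f/L) = √(9.81·0.124⁵·51.7/1890) = 0.002805
ε/(3.7D) = 2.18×10^-4; √(3.17ν²L/(gD³h_f)) = 6.22×10^-5
Q = -0.965·0.002805·ln(2.801×10^-4) = 0.02214 m³/s
Check: V = 1.83 m/s, Re = 2.88×10^5, f = 0.01994, h_f = 52.1 m ≈ 51.7 m ✓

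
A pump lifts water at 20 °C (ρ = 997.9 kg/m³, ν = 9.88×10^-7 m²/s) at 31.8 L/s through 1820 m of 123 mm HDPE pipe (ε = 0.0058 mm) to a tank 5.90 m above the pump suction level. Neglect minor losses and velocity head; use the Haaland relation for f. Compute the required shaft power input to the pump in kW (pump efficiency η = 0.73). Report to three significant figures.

V = 4Q/(πD²) = 2.676 m/s; Re = 3.33×10^5; ε/D = 4.72×10^-5; f = 0.01451
h_f = f(L/D)V²/2g = 78.36 m
Total head H = z + h_f = 5.90 + 78.36 = 84.26 m
P_hyd = ρgQH = 997.9·9.81·0.0318·84.26 = 26.23 kW
P_shaft = P_hyd/η = 26.23/0.73 = 35.93 kW

P_shaft ≈ 35.9 kW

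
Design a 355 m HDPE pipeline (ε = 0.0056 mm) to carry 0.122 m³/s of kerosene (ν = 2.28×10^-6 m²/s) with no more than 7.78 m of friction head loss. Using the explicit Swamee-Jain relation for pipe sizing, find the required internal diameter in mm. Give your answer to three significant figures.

D ≈ 245 mm

Swamee-Jain (Type III): D = 0.66·[ε^1.25·(LQ²/(gh_f))^4.75 + ν·Q^9.4·(L/(gh_f))^5.2]^0.04
LQ²/(gh_f) = 0.06923; L/(gh_f) = 4.651
Term 1 = ε^1.25·(…)^4.75 = 8.45×10^-13; Term 2 = ν·Q^9.4·(…)^5.2 = 1.74×10^-11
D = 0.66·(8.45×10^-13 + 1.74×10^-11)^0.04 = 0.2455 m = 245 mm
Check: V = 2.58 m/s, Re = 2.78×10^5, f = 0.01484, h_f = 7.27 m ≈ 7.78 m ✓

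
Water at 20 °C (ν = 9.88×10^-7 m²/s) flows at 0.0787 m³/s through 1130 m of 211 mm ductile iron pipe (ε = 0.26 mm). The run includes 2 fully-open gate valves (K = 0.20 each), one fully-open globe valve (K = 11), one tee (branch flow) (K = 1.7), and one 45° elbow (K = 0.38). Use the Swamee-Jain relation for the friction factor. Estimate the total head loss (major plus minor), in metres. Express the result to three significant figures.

V = 4Q/(πD²) = 2.251 m/s; V²/2g = 0.2582 m
Re = 4.81×10^5, ε/D = 0.00123 → f = 0.02133 (Swamee-Jain)
Major: h_f = f(L/D)·V²/2g = 0.02133·5355·0.2582 = 29.50 m
Minor: ΣK = 13.5; h_m = ΣK·V²/2g = 3.480 m
Total H_L = 29.50 + 3.480 = 32.98 m

H_L ≈ 33.0 m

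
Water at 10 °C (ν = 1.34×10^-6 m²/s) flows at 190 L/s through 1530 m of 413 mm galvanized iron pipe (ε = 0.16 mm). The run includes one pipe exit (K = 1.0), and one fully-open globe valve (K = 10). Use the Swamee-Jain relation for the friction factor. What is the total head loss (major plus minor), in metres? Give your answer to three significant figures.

V = 4Q/(πD²) = 1.418 m/s; V²/2g = 0.1025 m
Re = 4.37×10^5, ε/D = 3.87×10^-4 → f = 0.01717 (Swamee-Jain)
Major: h_f = f(L/D)·V²/2g = 0.01717·3705·0.1025 = 6.521 m
Minor: ΣK = 11.0; h_m = ΣK·V²/2g = 1.128 m
Total H_L = 6.521 + 1.128 = 7.649 m

H_L ≈ 7.65 m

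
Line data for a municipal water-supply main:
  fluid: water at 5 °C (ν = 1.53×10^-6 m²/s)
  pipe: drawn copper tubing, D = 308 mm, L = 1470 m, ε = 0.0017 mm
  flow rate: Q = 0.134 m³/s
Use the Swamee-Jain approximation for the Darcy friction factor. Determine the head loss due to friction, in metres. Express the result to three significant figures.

h_f ≈ 11.0 m

V = 4Q/(πD²) = 4·0.134/(π·0.308²) = 1.799 m/s
Re = VD/ν = 1.799·0.308/1.53×10^-6 = 3.62×10^5 → turbulent
ε/D = 0.0017/308 = 5.52×10^-6
Swamee-Jain: f = 0.01395
h_f = f(L/D)V²/(2g) = 0.01395·(1470/0.308)·1.799²/(2·9.81) = 10.98 m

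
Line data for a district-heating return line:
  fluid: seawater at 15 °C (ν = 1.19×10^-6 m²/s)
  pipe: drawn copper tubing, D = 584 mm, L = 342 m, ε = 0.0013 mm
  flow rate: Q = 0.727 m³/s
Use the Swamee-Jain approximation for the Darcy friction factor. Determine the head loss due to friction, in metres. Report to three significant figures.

V = 4Q/(πD²) = 4·0.727/(π·0.584²) = 2.714 m/s
Re = VD/ν = 2.714·0.584/1.19×10^-6 = 1.33×10^6 → turbulent
ε/D = 0.0013/584 = 2.23×10^-6
Swamee-Jain: f = 0.01113
h_f = f(L/D)V²/(2g) = 0.01113·(342/0.584)·2.714²/(2·9.81) = 2.448 m

h_f ≈ 2.45 m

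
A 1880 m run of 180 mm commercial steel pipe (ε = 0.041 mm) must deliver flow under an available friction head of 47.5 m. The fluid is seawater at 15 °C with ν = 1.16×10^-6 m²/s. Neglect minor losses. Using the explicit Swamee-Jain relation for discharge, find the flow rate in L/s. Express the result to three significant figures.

Q ≈ 59.9 L/s

Swamee-Jain (Type II): Q = -0.965·√(gD⁵h_f/L)·ln[ε/(3.7D) + √(3.17ν²L/(gD³h_f))]
√(gD⁵h_f/L) = √(9.81·0.180⁵·47.5/1880) = 0.006844
ε/(3.7D) = 6.16×10^-5; √(3.17ν²L/(gD³h_f)) = 5.43×10^-5
Q = -0.965·0.006844·ln(1.159×10^-4) = 0.05985 m³/s
Check: V = 2.35 m/s, Re = 3.65×10^5, f = 0.01621, h_f = 47.7 m ≈ 47.5 m ✓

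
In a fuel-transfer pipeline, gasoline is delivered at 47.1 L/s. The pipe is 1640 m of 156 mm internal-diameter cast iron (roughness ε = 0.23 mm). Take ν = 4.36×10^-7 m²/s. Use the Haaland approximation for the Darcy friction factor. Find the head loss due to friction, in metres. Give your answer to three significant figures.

V = 4Q/(πD²) = 4·0.0471/(π·0.156²) = 2.464 m/s
Re = VD/ν = 2.464·0.156/4.36×10^-7 = 8.82×10^5 → turbulent
ε/D = 0.23/156 = 0.00147
Haaland: f = 0.02190
h_f = f(L/D)V²/(2g) = 0.02190·(1640/0.156)·2.464²/(2·9.81) = 71.27 m

h_f ≈ 71.3 m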